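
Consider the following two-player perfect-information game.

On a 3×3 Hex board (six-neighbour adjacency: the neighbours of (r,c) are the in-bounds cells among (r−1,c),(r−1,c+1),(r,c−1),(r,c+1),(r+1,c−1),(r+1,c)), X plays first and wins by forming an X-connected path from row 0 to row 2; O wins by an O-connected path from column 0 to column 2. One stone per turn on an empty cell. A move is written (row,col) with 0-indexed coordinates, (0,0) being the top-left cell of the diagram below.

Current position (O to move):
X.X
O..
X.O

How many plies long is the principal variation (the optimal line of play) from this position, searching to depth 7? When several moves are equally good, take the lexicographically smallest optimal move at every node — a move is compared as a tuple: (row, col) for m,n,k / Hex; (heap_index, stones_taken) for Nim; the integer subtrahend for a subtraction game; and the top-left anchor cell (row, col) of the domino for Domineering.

PV length from [X.X/O../X.O]: 3 plies

p1 O@[X.X/O../X.O]: (0,1)[XOX/O../X.O]-1 (1,1)[X.X/OO./X.O]+1* (1,2)[X.X/O.O/X.O]-1 (2,1)[X.X/O../XOO]-1
p2 X@[X.X/OO./X.O]: (0,1)[XXX/OO./X.O]-1* (1,2)[X.X/OOX/X.O]-1 (2,1)[X.X/OO./XXO]-1
p3 O@[XXX/OO./X.O]: (1,2)[XXX/OOO/X.O]+1* (2,1)[XXX/OO./XOO]+1
p4 X@[XXX/OOO/X.O] terminal -1; root [X.X/O../X.O] d7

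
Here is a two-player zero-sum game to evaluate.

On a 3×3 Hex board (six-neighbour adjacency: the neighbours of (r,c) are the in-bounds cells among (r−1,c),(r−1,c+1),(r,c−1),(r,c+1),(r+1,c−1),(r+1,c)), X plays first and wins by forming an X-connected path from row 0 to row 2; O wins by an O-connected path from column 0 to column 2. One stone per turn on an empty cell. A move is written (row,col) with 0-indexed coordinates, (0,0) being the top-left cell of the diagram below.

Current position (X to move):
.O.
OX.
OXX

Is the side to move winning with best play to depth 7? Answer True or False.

p1 X@[.O./OX./OXX]: (0,0)[XO./OX./OXX]-1 (0,2)[.OX/OX./OXX]+1* (1,2)[.O./OXX/OXX]-1
p2 O@[.OX/OX./OXX] terminal -1; root [.O./OX./OXX] d7

X winning at [.O./OX./OXX]: True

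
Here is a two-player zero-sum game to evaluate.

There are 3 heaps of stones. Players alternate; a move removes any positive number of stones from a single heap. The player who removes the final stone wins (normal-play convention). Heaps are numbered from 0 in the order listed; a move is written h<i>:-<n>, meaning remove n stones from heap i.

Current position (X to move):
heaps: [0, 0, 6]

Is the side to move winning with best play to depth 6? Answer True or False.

X winning at [(0,0,6)]: True

[(0,0,6)] X move#1: h2:-1:-1/(0,0,5), h2:-2:-1/(0,0,4), h2:-3:-1/(0,0,3), h2:-4:-1/(0,0,2), h2:-5:-1/(0,0,1), h2:-6:+1/(0,0,0)*
[(0,0,0)] end (terminal -1, O#2); searched (0,0,6) to 6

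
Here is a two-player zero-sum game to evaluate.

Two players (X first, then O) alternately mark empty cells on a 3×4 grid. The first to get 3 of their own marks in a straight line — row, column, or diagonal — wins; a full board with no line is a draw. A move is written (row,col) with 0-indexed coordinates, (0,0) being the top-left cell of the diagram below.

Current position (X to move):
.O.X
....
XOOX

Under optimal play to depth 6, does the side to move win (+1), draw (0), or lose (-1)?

p1 X@[.O.X/..../XOOX]: (0,0)[XO.X/..../XOOX]-1 (0,2)[.OXX/..../XOOX]-1 (1,0)[.O.X/X.../XOOX]-1 (1,1)[.O.X/.X../XOOX]+1* (1,2)[.O.X/..X./XOOX]-1 (1,3)[.O.X/...X/XOOX]+1
p2 O@[.O.X/.X../XOOX]: (0,0)[OO.X/.X../XOOX]-1* (0,2)[.OOX/.X../XOOX]-1 (1,0)[.O.X/OX../XOOX]-1 (1,2)[.O.X/.XO./XOOX]-1 (1,3)[.O.X/.X.O/XOOX]-1
p3 X@[OO.X/.X../XOOX]: (0,2)[OOXX/.X../XOOX]+1* (1,0)[OO.X/XX../XOOX]-1 (1,2)[OO.X/.XX./XOOX]-1 (1,3)[OO.X/.X.X/XOOX]+1
p4 O@[OOXX/.X../XOOX] terminal -1; root [.O.X/..../XOOX] d6

value(.O.X/..../XOOX, X) = +1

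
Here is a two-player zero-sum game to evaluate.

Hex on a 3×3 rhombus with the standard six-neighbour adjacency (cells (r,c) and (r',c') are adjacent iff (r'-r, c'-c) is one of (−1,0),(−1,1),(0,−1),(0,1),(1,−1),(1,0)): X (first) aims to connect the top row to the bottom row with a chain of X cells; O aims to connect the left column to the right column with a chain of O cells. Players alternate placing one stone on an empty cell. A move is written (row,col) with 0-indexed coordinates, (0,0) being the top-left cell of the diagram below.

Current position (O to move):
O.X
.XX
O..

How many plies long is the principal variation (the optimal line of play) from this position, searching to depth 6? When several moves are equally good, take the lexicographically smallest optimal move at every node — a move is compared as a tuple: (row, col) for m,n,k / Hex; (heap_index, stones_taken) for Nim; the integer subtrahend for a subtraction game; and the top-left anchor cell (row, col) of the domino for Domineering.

[O.X/.XX/O..] O move#1: (0,1):-1/OOX/.XX/O..*, (1,0):-1/O.X/OXX/O.., (2,1):-1/O.X/.XX/OO., (2,2):-1/O.X/.XX/O.O
[OOX/.XX/O..] X move#2: (1,0):+1/OOX/XXX/O..*, (2,1):+1/OOX/.XX/OX., (2,2):+1/OOX/.XX/O.X
[OOX/XXX/O..] O move#3: (2,1):-1/OOX/XXX/OO.*, (2,2):-1/OOX/XXX/O.O
[OOX/XXX/OO.] X move#4: (2,2):+1/OOX/XXX/OOX*
[OOX/XXX/OOX] end (terminal -1, O#5); searched O.X/.XX/O.. to 6

PV length from [O.X/.XX/O..]: 4 plies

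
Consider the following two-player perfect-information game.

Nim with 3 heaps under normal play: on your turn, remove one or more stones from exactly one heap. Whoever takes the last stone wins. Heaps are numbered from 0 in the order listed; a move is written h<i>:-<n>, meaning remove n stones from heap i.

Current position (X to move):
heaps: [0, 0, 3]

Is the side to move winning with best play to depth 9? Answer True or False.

X winning at [(0,0,3)]: True

p1 X@[(0,0,3)]: h2:-1[(0,0,2)]-1 h2:-2[(0,0,1)]-1 h2:-3[(0,0,0)]+1*
p2 O@[(0,0,0)] terminal -1; root [(0,0,3)] d9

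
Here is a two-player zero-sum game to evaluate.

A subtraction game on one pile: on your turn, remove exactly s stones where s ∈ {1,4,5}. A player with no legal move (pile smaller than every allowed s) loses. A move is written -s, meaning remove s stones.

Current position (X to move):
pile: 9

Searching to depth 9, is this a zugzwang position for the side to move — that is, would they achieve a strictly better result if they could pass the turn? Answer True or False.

p1 X@[9]: -1[8]+1* -4[5]-1 -5[4]-1
p2 O@[8]: -1[7]-1* -4[4]-1 -5[3]-1
p3 X@[7]: -1[6]-1 -4[3]-1 -5[2]+1*
p4 O@[2]: -1[1]-1*
p5 X@[1]: -1[0]+1*
p6 O@[0] terminal -1; root [9] d9
pass branch (O moves first from the same position):
  | p1 O@[9]: -1[8]+1* -4[5]-1 -5[4]-1
  | p2 X@[8]: -1[7]-1* -4[4]-1 -5[3]-1
  | p3 O@[7]: -1[6]-1 -4[3]-1 -5[2]+1*
  | p4 X@[2]: -1[1]-1*
  | p5 O@[1]: -1[0]+1*
  | p6 X@[0] terminal -1; root [9] d9
X moving scores +1; X passing scores -1

zugzwang(9, X) = False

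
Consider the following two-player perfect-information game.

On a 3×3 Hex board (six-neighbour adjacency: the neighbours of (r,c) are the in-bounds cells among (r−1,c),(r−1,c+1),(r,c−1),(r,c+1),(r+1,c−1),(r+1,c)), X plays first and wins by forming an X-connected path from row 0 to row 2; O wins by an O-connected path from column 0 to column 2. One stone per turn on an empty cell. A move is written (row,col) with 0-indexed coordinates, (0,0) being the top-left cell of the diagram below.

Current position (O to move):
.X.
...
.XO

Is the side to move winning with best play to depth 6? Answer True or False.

O winning at [.X./.../.XO]: True

[.X./.../.XO] O move#1: (0,0):-1/OX./.../.XO, (0,2):-1/.XO/.../.XO, (1,0):-1/.X./O../.XO, (1,1):+1/.X./.O./.XO*, (1,2):-1/.X./..O/.XO, (2,0):-1/.X./.../OXO
[.X./.O./.XO] X move#2: (0,0):-1/XX./.O./.XO*, (0,2):-1/.XX/.O./.XO, (1,0):-1/.X./XO./.XO, (1,2):-1/.X./.OX/.XO, (2,0):-1/.X./.O./XXO
[XX./.O./.XO] O move#3: (0,2):+1/XXO/.O./.XO*, (1,0):+1/XX./OO./.XO, (1,2):+1/XX./.OO/.XO, (2,0):+1/XX./.O./OXO
[XXO/.O./.XO] X move#4: (1,0):-1/XXO/XO./.XO*, (1,2):-1/XXO/.OX/.XO, (2,0):-1/XXO/.O./XXO
[XXO/XO./.XO] O move#5: (1,2):-1/XXO/XOO/.XO, (2,0):+1/XXO/XO./OXO*
[XXO/XO./OXO] end (terminal -1, X#6); searched .X./.../.XO to 6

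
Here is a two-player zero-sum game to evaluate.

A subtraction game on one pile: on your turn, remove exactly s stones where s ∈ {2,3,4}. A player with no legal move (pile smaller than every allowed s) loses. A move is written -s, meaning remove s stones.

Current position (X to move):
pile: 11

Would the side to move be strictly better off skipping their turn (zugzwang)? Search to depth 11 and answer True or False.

ply 1, X at 11 | -2=-1→9; -3=-1→8; -4=+1→7*
ply 2, O at 7 | -2=-1→5*; -3=-1→4; -4=-1→3
ply 3, X at 5 | -2=-1→3; -3=-1→2; -4=+1→1*
ply 4: 1 is terminal -1 (O); from 11 depth 11
if X skipped the turn, O would face:
~ ply 1, O at 11 | -2=-1→9; -3=-1→8; -4=+1→7*
~ ply 2, X at 7 | -2=-1→5*; -3=-1→4; -4=-1→3
~ ply 3, O at 5 | -2=-1→3; -3=-1→2; -4=+1→1*
~ ply 4: 1 is terminal -1 (X); from 11 depth 11
compare (X): move=+1 vs pass=-1

zugzwang(11, X) = False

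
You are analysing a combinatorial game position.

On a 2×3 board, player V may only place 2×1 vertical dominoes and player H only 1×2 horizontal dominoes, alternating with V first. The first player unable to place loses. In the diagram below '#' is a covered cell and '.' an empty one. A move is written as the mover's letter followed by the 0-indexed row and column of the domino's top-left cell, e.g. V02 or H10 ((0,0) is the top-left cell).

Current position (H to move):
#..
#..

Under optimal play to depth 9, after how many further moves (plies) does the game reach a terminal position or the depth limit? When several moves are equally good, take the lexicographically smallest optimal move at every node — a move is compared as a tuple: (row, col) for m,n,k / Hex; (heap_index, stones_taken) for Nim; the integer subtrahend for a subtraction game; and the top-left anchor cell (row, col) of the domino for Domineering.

ply 1, H at #../#.. | H01=+1→###/#..*; H11=+1→#../###
ply 2: ###/#.. is terminal -1 (V); from #../#.. depth 9

PV length from [#../#..]: 1 ply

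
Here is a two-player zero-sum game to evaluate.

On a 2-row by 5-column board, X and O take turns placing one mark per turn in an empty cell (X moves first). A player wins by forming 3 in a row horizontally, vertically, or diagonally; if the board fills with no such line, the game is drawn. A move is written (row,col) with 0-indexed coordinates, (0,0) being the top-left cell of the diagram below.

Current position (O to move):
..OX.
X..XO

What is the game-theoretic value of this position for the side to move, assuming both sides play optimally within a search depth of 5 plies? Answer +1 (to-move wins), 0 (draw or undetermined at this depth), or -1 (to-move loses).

value(..OX./X..XO, O) = 0

p1 O@[..OX./X..XO]: (0,0)[O.OX./X..XO]+0* (0,1)[.OOX./X..XO]+0 (0,4)[..OXO/X..XO]+0 (1,1)[..OX./XO.XO]+0 (1,2)[..OX./X.OXO]+0
p2 X@[O.OX./X..XO]: (0,1)[OXOX./X..XO]+0* (0,4)[O.OXX/X..XO]-1 (1,1)[O.OX./XX.XO]-1 (1,2)[O.OX./X.XXO]-1
p3 O@[OXOX./X..XO]: (0,4)[OXOXO/X..XO]+0* (1,1)[OXOX./XO.XO]+0 (1,2)[OXOX./X.OXO]+0
p4 X@[OXOXO/X..XO]: (1,1)[OXOXO/XX.XO]+0* (1,2)[OXOXO/X.XXO]+0
p5 O@[OXOXO/XX.XO]: (1,2)[OXOXO/XXOXO]+0*
p6 X@[OXOXO/XXOXO] terminal +0; root [..OX./X..XO] d5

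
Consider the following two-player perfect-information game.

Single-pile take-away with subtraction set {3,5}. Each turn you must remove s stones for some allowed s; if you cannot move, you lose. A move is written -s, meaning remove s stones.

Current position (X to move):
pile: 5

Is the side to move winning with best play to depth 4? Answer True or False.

[5] X move#1: -3:+1/2*, -5:+1/0
[2] end (terminal -1, O#2); searched 5 to 4

X winning at [5]: True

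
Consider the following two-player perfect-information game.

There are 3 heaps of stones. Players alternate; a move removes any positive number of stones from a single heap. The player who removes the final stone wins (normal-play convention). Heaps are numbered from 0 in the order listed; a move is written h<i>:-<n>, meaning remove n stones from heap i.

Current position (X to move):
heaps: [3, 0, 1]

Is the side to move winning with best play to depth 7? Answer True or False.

X winning at [(3,0,1)]: True

ply 1, X at (3,0,1) | h0:-1=-1→(2,0,1); h0:-2=+1→(1,0,1)*; h0:-3=-1→(0,0,1); h2:-1=-1→(3,0,0)
ply 2, O at (1,0,1) | h0:-1=-1→(0,0,1)*; h2:-1=-1→(1,0,0)
ply 3, X at (0,0,1) | h2:-1=+1→(0,0,0)*
ply 4: (0,0,0) is terminal -1 (O); from (3,0,1) depth 7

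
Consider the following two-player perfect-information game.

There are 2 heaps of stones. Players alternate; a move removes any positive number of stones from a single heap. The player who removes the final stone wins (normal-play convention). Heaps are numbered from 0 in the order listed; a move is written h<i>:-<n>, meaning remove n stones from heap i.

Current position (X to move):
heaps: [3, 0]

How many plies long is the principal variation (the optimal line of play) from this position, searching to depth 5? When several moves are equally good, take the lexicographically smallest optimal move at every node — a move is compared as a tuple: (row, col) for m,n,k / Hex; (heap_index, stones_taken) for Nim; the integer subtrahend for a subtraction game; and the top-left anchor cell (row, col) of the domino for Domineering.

PV length from [(3,0)]: 1 ply

ply 1, X at (3,0) | h0:-1=-1→(2,0); h0:-2=-1→(1,0); h0:-3=+1→(0,0)*
ply 2: (0,0) is terminal -1 (O); from (3,0) depth 5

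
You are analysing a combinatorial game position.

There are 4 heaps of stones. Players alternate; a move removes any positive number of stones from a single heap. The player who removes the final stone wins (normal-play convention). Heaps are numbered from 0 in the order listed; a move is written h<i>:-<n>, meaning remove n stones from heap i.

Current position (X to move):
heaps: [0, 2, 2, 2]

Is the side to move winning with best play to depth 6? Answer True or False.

X winning at [(0,2,2,2)]: True

ply 1, X at (0,2,2,2) | h1:-1=-1→(0,1,2,2); h1:-2=+1→(0,0,2,2)*; h2:-1=-1→(0,2,1,2); h2:-2=+1→(0,2,0,2); h3:-1=-1→(0,2,2,1); h3:-2=+1→(0,2,2,0)
ply 2, O at (0,0,2,2) | h2:-1=-1→(0,0,1,2)*; h2:-2=-1→(0,0,0,2); h3:-1=-1→(0,0,2,1); h3:-2=-1→(0,0,2,0)
ply 3, X at (0,0,1,2) | h2:-1=-1→(0,0,0,2); h3:-1=+1→(0,0,1,1)*; h3:-2=-1→(0,0,1,0)
ply 4, O at (0,0,1,1) | h2:-1=-1→(0,0,0,1)*; h3:-1=-1→(0,0,1,0)
ply 5, X at (0,0,0,1) | h3:-1=+1→(0,0,0,0)*
ply 6: (0,0,0,0) is terminal -1 (O); from (0,2,2,2) depth 6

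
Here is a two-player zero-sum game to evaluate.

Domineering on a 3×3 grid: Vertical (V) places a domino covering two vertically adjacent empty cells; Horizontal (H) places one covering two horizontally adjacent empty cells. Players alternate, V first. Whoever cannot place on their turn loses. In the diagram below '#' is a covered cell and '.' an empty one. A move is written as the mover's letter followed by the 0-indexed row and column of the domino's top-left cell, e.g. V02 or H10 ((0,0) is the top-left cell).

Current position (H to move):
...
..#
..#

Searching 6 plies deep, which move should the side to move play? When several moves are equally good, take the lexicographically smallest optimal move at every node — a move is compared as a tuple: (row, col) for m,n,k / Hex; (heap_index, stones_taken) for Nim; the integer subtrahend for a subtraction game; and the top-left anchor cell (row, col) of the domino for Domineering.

H's best at [.../..#/..#]: H10

ply 1, H at .../..#/..# | H00=-1→##./..#/..#; H01=-1→.##/..#/..#; H10=+1→.../###/..#*; H20=-1→.../..#/###
ply 2: .../###/..# is terminal -1 (V); from .../..#/..# depth 6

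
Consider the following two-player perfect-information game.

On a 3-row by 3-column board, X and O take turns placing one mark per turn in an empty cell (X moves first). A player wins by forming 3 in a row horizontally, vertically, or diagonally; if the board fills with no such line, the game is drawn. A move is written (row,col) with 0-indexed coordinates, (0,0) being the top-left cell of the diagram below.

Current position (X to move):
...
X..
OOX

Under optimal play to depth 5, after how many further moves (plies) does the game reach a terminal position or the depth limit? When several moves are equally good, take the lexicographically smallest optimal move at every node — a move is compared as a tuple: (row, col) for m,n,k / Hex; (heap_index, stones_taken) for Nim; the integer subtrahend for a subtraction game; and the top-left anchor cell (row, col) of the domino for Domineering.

PV length from [.../X../OOX]: 5 plies

[.../X../OOX] X move#1: (0,0):-1/X../X../OOX, (0,1):+1/.X./X../OOX*, (0,2):+1/..X/X../OOX, (1,1):+1/.../XX./OOX, (1,2):+1/.../X.X/OOX
[.X./X../OOX] O move#2: (0,0):-1/OX./X../OOX*, (0,2):-1/.XO/X../OOX, (1,1):-1/.X./XO./OOX, (1,2):-1/.X./X.O/OOX
[OX./X../OOX] X move#3: (0,2):+0/OXX/X../OOX, (1,1):+0/OX./XX./OOX, (1,2):+1/OX./X.X/OOX*
[OX./X.X/OOX] O move#4: (0,2):-1/OXO/X.X/OOX*, (1,1):-1/OX./XOX/OOX
[OXO/X.X/OOX] X move#5: (1,1):+1/OXO/XXX/OOX*
[OXO/XXX/OOX] end (terminal -1, O#6); searched .../X../OOX to 5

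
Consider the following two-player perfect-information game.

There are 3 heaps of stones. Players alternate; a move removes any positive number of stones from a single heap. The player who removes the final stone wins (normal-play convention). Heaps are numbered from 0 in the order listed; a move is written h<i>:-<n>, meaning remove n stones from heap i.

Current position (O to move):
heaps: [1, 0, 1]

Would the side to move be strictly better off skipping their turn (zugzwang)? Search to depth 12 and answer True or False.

zugzwang((1,0,1), O) = True

ply 1, O at (1,0,1) | h0:-1=-1→(0,0,1)*; h2:-1=-1→(1,0,0)
ply 2, X at (0,0,1) | h2:-1=+1→(0,0,0)*
ply 3: (0,0,0) is terminal -1 (O); from (1,0,1) depth 12
pass branch (X moves first from the same position):
  | ply 1, X at (1,0,1) | h0:-1=-1→(0,0,1)*; h2:-1=-1→(1,0,0)
  | ply 2, O at (0,0,1) | h2:-1=+1→(0,0,0)*
  | ply 3: (0,0,0) is terminal -1 (X); from (1,0,1) depth 12
O moving scores -1; O passing scores +1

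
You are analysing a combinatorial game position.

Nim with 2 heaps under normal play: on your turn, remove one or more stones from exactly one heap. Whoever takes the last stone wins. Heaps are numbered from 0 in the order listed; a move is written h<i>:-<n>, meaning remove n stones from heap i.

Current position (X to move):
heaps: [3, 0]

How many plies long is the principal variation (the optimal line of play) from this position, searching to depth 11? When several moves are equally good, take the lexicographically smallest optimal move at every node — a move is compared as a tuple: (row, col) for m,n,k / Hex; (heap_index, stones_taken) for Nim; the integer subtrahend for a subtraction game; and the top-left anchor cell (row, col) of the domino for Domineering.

PV length from [(3,0)]: 1 ply

[(3,0)] X move#1: h0:-1:-1/(2,0), h0:-2:-1/(1,0), h0:-3:+1/(0,0)*
[(0,0)] end (terminal -1, O#2); searched (3,0) to 11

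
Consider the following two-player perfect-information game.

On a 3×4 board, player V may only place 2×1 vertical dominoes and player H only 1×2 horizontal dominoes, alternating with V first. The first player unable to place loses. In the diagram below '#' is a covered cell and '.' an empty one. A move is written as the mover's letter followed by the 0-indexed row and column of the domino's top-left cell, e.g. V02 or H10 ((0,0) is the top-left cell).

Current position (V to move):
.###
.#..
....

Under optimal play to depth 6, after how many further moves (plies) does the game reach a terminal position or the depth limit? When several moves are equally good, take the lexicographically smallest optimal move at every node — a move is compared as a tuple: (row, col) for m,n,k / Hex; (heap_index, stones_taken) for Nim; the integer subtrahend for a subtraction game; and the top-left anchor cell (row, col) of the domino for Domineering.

PV length from [.###/.#../....]: 3 plies

[.###/.#../....] V move#1: V00:-1/####/##../...., V10:-1/.###/##../#..., V12:+1/.###/.##./..#.*, V13:+1/.###/.#.#/...#
[.###/.##./..#.] H move#2: H20:-1/.###/.##./###.*
[.###/.##./###.] V move#3: V00:+1/####/###./###.*, V13:+1/.###/.###/####
[####/###./###.] end (terminal -1, H#4); searched .###/.#../.... to 6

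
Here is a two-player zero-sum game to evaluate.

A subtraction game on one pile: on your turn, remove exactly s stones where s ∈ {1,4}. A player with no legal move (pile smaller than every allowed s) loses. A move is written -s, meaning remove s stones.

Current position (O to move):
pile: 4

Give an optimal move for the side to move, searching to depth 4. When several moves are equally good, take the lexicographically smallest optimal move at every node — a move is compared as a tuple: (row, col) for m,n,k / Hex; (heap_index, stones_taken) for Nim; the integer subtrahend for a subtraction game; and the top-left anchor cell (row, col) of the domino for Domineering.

O's best at [4]: -4

ply 1, O at 4 | -1=-1→3; -4=+1→0*
ply 2: 0 is terminal -1 (X); from 4 depth 4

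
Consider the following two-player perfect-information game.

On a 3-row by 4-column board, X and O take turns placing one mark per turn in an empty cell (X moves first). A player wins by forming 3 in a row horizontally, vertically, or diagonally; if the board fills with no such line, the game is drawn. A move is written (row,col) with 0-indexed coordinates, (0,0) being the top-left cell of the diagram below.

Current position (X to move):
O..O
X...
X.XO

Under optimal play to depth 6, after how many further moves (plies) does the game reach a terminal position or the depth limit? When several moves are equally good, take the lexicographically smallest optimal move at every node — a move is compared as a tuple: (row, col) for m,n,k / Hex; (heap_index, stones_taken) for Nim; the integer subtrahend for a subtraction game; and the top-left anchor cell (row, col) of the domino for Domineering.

PV length from [O..O/X.../X.XO]: 3 plies

ply 1, X at O..O/X.../X.XO | (0,1)=-1→OX.O/X.../X.XO; (0,2)=-1→O.XO/X.../X.XO; (1,1)=-1→O..O/XX../X.XO; (1,2)=-1→O..O/X.X./X.XO; (1,3)=+1→O..O/X..X/X.XO*; (2,1)=+1→O..O/X.../XXXO
ply 2, O at O..O/X..X/X.XO | (0,1)=-1→OO.O/X..X/X.XO*; (0,2)=-1→O.OO/X..X/X.XO; (1,1)=-1→O..O/XO.X/X.XO; (1,2)=-1→O..O/X.OX/X.XO; (2,1)=-1→O..O/X..X/XOXO
ply 3, X at OO.O/X..X/X.XO | (0,2)=-1→OOXO/X..X/X.XO; (1,1)=-1→OO.O/XX.X/X.XO; (1,2)=-1→OO.O/X.XX/X.XO; (2,1)=+1→OO.O/X..X/XXXO*
ply 4: OO.O/X..X/XXXO is terminal -1 (O); from O..O/X.../X.XO depth 6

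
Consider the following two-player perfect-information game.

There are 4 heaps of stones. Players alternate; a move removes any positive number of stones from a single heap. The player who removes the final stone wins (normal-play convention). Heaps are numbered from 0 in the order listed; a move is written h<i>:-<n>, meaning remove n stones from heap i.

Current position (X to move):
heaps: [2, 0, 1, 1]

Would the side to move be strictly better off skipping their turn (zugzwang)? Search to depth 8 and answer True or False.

ply 1, X at (2,0,1,1) | h0:-1=-1→(1,0,1,1); h0:-2=+1→(0,0,1,1)*; h2:-1=-1→(2,0,0,1); h3:-1=-1→(2,0,1,0)
ply 2, O at (0,0,1,1) | h2:-1=-1→(0,0,0,1)*; h3:-1=-1→(0,0,1,0)
ply 3, X at (0,0,0,1) | h3:-1=+1→(0,0,0,0)*
ply 4: (0,0,0,0) is terminal -1 (O); from (2,0,1,1) depth 8
suppose X passes — search the same position with O to move:
pass> ply 1, O at (2,0,1,1) | h0:-1=-1→(1,0,1,1); h0:-2=+1→(0,0,1,1)*; h2:-1=-1→(2,0,0,1); h3:-1=-1→(2,0,1,0)
pass> ply 2, X at (0,0,1,1) | h2:-1=-1→(0,0,0,1)*; h3:-1=-1→(0,0,1,0)
pass> ply 3, O at (0,0,0,1) | h3:-1=+1→(0,0,0,0)*
pass> ply 4: (0,0,0,0) is terminal -1 (X); from (2,0,1,1) depth 8
for X: play +1, pass -1

zugzwang((2,0,1,1), X) = False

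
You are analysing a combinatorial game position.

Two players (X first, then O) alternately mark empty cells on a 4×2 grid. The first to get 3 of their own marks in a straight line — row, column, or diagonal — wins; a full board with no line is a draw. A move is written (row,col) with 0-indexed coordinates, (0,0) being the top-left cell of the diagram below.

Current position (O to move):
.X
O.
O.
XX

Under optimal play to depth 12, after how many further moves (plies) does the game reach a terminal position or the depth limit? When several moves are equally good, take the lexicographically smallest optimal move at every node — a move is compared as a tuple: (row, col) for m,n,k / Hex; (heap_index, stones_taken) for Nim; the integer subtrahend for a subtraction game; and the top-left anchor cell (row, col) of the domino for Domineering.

p1 O@[.X/O./O./XX]: (0,0)[OX/O./O./XX]+1* (1,1)[.X/OO/O./XX]+0 (2,1)[.X/O./OO/XX]+0
p2 X@[OX/O./O./XX] terminal -1; root [.X/O./O./XX] d12

PV length from [.X/O./O./XX]: 1 ply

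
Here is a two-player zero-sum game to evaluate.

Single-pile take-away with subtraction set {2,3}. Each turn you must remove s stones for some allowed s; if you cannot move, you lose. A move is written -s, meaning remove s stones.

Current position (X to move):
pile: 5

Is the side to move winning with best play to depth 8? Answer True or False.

p1 X@[5]: -2[3]-1* -3[2]-1
p2 O@[3]: -2[1]+1* -3[0]+1
p3 X@[1] terminal -1; root [5] d8

X winning at [5]: False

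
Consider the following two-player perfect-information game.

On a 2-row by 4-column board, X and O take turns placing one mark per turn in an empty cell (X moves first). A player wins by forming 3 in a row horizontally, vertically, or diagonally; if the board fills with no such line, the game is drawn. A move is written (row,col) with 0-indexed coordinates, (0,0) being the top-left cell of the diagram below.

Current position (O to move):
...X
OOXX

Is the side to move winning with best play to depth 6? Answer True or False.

p1 O@[...X/OOXX]: (0,0)[O..X/OOXX]+0* (0,1)[.O.X/OOXX]+0 (0,2)[..OX/OOXX]+0
p2 X@[O..X/OOXX]: (0,1)[OX.X/OOXX]+0* (0,2)[O.XX/OOXX]+0
p3 O@[OX.X/OOXX]: (0,2)[OXOX/OOXX]+0*
p4 X@[OXOX/OOXX] terminal +0; root [...X/OOXX] d6

O winning at [...X/OOXX]: False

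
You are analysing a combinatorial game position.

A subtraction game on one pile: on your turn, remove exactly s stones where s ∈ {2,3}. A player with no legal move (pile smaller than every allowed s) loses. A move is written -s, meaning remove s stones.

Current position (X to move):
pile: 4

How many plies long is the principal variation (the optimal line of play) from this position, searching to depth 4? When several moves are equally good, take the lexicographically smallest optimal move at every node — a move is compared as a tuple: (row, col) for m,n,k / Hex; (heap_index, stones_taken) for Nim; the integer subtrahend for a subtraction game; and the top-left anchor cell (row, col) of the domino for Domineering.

PV length from [4]: 1 ply

[4] X move#1: -2:-1/2, -3:+1/1*
[1] end (terminal -1, O#2); searched 4 to 4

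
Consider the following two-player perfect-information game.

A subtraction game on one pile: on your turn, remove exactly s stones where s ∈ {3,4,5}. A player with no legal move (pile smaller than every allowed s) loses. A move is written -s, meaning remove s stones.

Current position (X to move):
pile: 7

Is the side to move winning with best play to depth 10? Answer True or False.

X winning at [7]: True

[7] X move#1: -3:-1/4, -4:-1/3, -5:+1/2*
[2] end (terminal -1, O#2); searched 7 to 10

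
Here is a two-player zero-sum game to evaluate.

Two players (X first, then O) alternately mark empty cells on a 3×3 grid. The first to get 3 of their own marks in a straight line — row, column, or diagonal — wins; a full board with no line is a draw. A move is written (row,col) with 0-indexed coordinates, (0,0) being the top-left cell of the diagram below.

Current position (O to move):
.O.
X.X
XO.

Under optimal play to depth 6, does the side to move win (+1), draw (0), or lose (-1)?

[.O./X.X/XO.] O move#1: (0,0):-1/OO./X.X/XO., (0,2):-1/.OO/X.X/XO., (1,1):+1/.O./XOX/XO.*, (2,2):-1/.O./X.X/XOO
[.O./XOX/XO.] end (terminal -1, X#2); searched .O./X.X/XO. to 6

value(.O./X.X/XO., O) = +1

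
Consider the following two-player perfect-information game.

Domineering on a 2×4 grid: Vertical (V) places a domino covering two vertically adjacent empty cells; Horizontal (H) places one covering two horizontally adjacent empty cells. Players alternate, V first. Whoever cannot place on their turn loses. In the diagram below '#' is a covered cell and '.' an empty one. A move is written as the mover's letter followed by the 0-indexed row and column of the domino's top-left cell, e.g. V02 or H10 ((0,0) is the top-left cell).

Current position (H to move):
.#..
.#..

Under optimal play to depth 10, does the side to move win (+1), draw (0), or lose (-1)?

[.#../.#..] H move#1: H02:+1/.###/.#..*, H12:+1/.#../.###
[.###/.#..] V move#2: V00:-1/####/##..*
[####/##..] H move#3: H12:+1/####/####*
[####/####] end (terminal -1, V#4); searched .#../.#.. to 10

value(.#../.#.., H) = +1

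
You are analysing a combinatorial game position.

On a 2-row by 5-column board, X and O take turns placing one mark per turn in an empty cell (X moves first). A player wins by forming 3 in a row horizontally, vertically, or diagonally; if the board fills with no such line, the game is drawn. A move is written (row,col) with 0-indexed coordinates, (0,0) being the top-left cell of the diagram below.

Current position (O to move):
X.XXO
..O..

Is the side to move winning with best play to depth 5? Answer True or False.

p1 O@[X.XXO/..O..]: (0,1)[XOXXO/..O..]+0* (1,0)[X.XXO/O.O..]-1 (1,1)[X.XXO/.OO..]-1 (1,3)[X.XXO/..OO.]-1 (1,4)[X.XXO/..O.O]-1
p2 X@[XOXXO/..O..]: (1,0)[XOXXO/X.O..]-1 (1,1)[XOXXO/.XO..]+0* (1,3)[XOXXO/..OX.]+0 (1,4)[XOXXO/..O.X]-1
p3 O@[XOXXO/.XO..]: (1,0)[XOXXO/OXO..]+0* (1,3)[XOXXO/.XOO.]+0 (1,4)[XOXXO/.XO.O]+0
p4 X@[XOXXO/OXO..]: (1,3)[XOXXO/OXOX.]+0* (1,4)[XOXXO/OXO.X]+0
p5 O@[XOXXO/OXOX.]: (1,4)[XOXXO/OXOXO]+0*
p6 X@[XOXXO/OXOXO] terminal +0; root [X.XXO/..O..] d5

O winning at [X.XXO/..O..]: False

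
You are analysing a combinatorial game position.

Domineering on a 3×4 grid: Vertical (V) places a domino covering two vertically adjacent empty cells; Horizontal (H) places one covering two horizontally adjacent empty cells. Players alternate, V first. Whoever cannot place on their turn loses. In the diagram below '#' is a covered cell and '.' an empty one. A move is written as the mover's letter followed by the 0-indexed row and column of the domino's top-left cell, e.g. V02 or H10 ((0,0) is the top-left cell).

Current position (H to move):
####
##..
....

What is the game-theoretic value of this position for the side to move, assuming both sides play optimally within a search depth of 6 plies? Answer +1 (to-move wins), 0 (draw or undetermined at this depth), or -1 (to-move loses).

value(####/##../...., H) = +1

[####/##../....] H move#1: H12:+1/####/####/....*, H20:-1/####/##../##.., H21:-1/####/##../.##., H22:+1/####/##../..##
[####/####/....] end (terminal -1, V#2); searched ####/##../.... to 6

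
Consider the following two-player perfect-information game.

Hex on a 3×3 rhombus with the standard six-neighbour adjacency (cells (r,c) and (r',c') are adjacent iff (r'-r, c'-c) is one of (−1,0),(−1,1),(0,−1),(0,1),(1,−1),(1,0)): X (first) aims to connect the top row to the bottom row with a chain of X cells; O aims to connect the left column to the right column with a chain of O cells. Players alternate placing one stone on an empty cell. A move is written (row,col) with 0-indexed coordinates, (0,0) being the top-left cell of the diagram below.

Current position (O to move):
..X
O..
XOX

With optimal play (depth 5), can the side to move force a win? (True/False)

[..X/O../XOX] O move#1: (0,0):-1/O.X/O../XOX*, (0,1):-1/.OX/O../XOX, (1,1):-1/..X/OO./XOX, (1,2):-1/..X/O.O/XOX
[O.X/O../XOX] X move#2: (0,1):+1/OXX/O../XOX*, (1,1):+1/O.X/OX./XOX, (1,2):+1/O.X/O.X/XOX
[OXX/O../XOX] O move#3: (1,1):-1/OXX/OO./XOX*, (1,2):-1/OXX/O.O/XOX
[OXX/OO./XOX] X move#4: (1,2):+1/OXX/OOX/XOX*
[OXX/OOX/XOX] end (terminal -1, O#5); searched ..X/O../XOX to 5

O winning at [..X/O../XOX]: False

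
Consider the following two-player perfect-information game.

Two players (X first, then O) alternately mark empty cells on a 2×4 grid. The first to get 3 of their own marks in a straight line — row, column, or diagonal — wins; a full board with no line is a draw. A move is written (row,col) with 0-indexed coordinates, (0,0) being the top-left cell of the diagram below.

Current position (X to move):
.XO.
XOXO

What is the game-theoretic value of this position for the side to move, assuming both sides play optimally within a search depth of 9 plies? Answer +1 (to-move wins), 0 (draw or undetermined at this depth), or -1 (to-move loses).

[.XO./XOXO] X move#1: (0,0):+0/XXO./XOXO*, (0,3):+0/.XOX/XOXO
[XXO./XOXO] O move#2: (0,3):+0/XXOO/XOXO*
[XXOO/XOXO] end (terminal +0, X#3); searched .XO./XOXO to 9

value(.XO./XOXO, X) = 0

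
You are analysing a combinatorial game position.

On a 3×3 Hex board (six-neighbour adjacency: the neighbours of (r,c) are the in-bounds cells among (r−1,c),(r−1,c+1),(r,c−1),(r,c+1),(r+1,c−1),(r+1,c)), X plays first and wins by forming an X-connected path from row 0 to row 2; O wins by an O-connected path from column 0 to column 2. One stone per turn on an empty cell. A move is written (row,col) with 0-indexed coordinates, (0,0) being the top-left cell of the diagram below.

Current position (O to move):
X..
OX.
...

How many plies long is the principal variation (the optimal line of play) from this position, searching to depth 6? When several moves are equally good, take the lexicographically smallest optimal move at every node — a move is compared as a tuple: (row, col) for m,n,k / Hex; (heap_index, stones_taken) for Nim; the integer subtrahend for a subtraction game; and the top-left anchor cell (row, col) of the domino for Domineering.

PV length from [X../OX./...]: 4 plies

p1 O@[X../OX./...]: (0,1)[XO./OX./...]-1* (0,2)[X.O/OX./...]-1 (1,2)[X../OXO/...]-1 (2,0)[X../OX./O..]-1 (2,1)[X../OX./.O.]-1 (2,2)[X../OX./..O]-1
p2 X@[XO./OX./...]: (0,2)[XOX/OX./...]+1* (1,2)[XO./OXX/...]-1 (2,0)[XO./OX./X..]-1 (2,1)[XO./OX./.X.]-1 (2,2)[XO./OX./..X]-1
p3 O@[XOX/OX./...]: (1,2)[XOX/OXO/...]-1* (2,0)[XOX/OX./O..]-1 (2,1)[XOX/OX./.O.]-1 (2,2)[XOX/OX./..O]-1
p4 X@[XOX/OXO/...]: (2,0)[XOX/OXO/X..]+1* (2,1)[XOX/OXO/.X.]+1 (2,2)[XOX/OXO/..X]+1
p5 O@[XOX/OXO/X..] terminal -1; root [X../OX./...] d6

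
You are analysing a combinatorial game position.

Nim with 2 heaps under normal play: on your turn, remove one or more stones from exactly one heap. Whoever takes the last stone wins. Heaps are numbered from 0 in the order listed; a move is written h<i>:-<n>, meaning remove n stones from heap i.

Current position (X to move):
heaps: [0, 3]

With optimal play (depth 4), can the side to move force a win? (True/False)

X winning at [(0,3)]: True

p1 X@[(0,3)]: h1:-1[(0,2)]-1 h1:-2[(0,1)]-1 h1:-3[(0,0)]+1*
p2 O@[(0,0)] terminal -1; root [(0,3)] d4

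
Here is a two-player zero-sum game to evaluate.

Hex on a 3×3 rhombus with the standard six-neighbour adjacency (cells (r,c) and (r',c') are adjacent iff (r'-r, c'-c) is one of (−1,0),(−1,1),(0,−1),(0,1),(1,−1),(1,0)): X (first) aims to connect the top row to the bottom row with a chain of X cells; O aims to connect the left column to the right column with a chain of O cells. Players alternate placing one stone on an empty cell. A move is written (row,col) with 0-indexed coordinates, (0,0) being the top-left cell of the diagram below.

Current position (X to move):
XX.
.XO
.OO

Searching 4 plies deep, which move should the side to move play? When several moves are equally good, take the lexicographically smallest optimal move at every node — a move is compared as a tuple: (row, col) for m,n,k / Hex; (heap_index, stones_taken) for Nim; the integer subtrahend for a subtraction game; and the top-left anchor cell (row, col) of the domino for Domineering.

X's best at [XX./.XO/.OO]: (2,0)

p1 X@[XX./.XO/.OO]: (0,2)[XXX/.XO/.OO]-1 (1,0)[XX./XXO/.OO]-1 (2,0)[XX./.XO/XOO]+1*
p2 O@[XX./.XO/XOO] terminal -1; root [XX./.XO/.OO] d4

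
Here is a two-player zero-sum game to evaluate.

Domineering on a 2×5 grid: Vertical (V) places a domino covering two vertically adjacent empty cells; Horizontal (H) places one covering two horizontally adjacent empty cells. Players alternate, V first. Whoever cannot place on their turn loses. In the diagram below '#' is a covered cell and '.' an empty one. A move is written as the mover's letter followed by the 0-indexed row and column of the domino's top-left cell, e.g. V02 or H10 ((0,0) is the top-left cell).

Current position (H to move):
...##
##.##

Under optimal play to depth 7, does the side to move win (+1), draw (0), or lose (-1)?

[...##/##.##] H move#1: H00:-1/##.##/##.##, H01:+1/.####/##.##*
[.####/##.##] end (terminal -1, V#2); searched ...##/##.## to 7

value(...##/##.##, H) = +1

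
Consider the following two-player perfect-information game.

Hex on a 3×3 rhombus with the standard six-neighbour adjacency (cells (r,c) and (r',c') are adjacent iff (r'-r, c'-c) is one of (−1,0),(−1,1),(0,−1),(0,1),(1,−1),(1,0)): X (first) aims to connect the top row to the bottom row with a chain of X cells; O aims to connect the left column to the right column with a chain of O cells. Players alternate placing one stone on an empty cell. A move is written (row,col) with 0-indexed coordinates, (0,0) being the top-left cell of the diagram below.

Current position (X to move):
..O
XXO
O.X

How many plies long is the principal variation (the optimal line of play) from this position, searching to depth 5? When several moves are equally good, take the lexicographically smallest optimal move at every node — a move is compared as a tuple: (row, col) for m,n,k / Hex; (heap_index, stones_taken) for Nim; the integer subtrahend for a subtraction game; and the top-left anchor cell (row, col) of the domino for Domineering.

ply 1, X at ..O/XXO/O.X | (0,0)=-1→X.O/XXO/O.X; (0,1)=-1→.XO/XXO/O.X; (2,1)=+1→..O/XXO/OXX*
ply 2, O at ..O/XXO/OXX | (0,0)=-1→O.O/XXO/OXX*; (0,1)=-1→.OO/XXO/OXX
ply 3, X at O.O/XXO/OXX | (0,1)=+1→OXO/XXO/OXX*
ply 4: OXO/XXO/OXX is terminal -1 (O); from ..O/XXO/O.X depth 5

PV length from [..O/XXO/O.X]: 3 plies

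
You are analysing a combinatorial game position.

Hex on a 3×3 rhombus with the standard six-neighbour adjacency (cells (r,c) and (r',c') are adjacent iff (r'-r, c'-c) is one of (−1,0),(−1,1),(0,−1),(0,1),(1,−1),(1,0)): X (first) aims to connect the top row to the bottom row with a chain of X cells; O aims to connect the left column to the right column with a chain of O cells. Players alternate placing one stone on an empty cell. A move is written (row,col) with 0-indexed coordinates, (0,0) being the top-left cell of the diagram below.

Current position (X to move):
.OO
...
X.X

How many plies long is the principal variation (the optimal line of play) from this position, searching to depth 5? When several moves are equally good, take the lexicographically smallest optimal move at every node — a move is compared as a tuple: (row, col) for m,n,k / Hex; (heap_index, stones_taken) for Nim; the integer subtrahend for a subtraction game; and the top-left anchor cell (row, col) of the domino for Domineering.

p1 X@[.OO/.../X.X]: (0,0)[XOO/.../X.X]-1* (1,0)[.OO/X../X.X]-1 (1,1)[.OO/.X./X.X]-1 (1,2)[.OO/..X/X.X]-1 (2,1)[.OO/.../XXX]-1
p2 O@[XOO/.../X.X]: (1,0)[XOO/O../X.X]+1* (1,1)[XOO/.O./X.X]-1 (1,2)[XOO/..O/X.X]-1 (2,1)[XOO/.../XOX]-1
p3 X@[XOO/O../X.X] terminal -1; root [.OO/.../X.X] d5

PV length from [.OO/.../X.X]: 2 plies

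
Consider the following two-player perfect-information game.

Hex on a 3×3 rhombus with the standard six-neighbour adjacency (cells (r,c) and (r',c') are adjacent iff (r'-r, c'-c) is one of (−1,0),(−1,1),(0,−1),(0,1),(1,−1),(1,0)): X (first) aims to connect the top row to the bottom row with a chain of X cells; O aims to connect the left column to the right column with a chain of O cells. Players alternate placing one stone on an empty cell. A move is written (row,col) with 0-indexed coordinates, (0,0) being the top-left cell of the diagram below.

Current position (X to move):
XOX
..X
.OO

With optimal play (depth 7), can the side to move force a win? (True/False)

ply 1, X at XOX/..X/.OO | (1,0)=-1→XOX/X.X/.OO; (1,1)=-1→XOX/.XX/.OO; (2,0)=+1→XOX/..X/XOO*
ply 2, O at XOX/..X/XOO | (1,0)=-1→XOX/O.X/XOO*; (1,1)=-1→XOX/.OX/XOO
ply 3, X at XOX/O.X/XOO | (1,1)=+1→XOX/OXX/XOO*
ply 4: XOX/OXX/XOO is terminal -1 (O); from XOX/..X/.OO depth 7

X winning at [XOX/..X/.OO]: True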